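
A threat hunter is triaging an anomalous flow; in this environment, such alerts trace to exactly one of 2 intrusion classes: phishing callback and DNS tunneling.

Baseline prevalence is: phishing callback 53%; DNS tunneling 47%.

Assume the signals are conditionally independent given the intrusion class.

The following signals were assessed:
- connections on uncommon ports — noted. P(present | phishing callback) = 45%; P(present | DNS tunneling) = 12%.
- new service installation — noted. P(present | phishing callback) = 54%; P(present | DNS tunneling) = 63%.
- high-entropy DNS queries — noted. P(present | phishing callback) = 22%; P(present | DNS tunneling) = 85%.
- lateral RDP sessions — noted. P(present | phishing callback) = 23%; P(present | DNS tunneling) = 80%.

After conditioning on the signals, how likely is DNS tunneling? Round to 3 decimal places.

0.788

For each hypothesis, the unnormalized posterior weight is prior × product of the signal likelihoods:
  phishing callback: 0.53 × 0.45 × 0.54 × 0.22 × 0.23 = 0.0065168
  DNS tunneling: 0.47 × 0.12 × 0.63 × 0.85 × 0.80 = 0.024162
Marginal likelihood of the evidence = 0.030679.
P(DNS tunneling | evidence) = 0.024162 / 0.030679 ≈ 0.788.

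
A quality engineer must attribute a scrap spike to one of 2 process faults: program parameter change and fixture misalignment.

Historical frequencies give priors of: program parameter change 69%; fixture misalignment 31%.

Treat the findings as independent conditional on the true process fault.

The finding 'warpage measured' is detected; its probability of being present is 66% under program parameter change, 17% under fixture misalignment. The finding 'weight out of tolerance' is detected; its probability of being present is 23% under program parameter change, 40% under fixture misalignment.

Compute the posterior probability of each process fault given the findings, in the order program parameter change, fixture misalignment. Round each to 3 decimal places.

Multiply each prior by the joint likelihood of the evidence pattern:
  program parameter change: 0.69 × 0.66 × 0.23 = 0.10474
  fixture misalignment: 0.31 × 0.17 × 0.40 = 0.02108
Marginal likelihood of the evidence = 0.12582.
P(program parameter change | evidence) = 0.10474 / 0.12582 ≈ 0.832
P(fixture misalignment | evidence) = 0.02108 / 0.12582 ≈ 0.168

0.832, 0.168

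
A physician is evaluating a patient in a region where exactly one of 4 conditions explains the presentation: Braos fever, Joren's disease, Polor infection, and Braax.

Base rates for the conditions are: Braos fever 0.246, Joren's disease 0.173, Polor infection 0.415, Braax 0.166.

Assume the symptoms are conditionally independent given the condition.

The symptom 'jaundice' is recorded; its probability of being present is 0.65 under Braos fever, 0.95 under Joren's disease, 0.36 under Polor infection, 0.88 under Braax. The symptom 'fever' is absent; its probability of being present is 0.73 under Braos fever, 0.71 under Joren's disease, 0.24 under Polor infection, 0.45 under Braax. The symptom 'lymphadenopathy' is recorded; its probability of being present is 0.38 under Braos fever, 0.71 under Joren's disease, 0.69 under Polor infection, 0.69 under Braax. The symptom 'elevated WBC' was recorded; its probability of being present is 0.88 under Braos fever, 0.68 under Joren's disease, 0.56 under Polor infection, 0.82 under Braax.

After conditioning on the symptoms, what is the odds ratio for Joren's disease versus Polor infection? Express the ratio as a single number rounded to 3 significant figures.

The normalizing constant cancels in an odds ratio, so compute prior × likelihood for the two hypotheses only (using 1 − P(present | H) for each absent symptom):
  Joren's disease: 0.173 × 0.95 × (1 − 0.71) × 0.71 × 0.68 = 0.023011
  Polor infection: 0.415 × 0.36 × (1 − 0.24) × 0.69 × 0.56 = 0.043873
Posterior odds = 0.023011 / 0.043873 ≈ 0.524.

0.524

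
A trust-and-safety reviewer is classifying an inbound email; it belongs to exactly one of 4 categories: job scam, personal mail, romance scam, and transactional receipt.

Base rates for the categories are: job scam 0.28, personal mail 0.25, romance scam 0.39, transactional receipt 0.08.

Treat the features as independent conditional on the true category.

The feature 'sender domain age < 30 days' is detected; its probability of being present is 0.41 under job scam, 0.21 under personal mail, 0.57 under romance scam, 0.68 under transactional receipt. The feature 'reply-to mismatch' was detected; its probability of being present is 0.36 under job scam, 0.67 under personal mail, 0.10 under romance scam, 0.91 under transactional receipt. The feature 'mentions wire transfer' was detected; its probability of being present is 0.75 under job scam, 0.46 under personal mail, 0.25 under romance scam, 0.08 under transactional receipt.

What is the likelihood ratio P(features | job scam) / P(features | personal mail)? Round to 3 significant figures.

1.71

Take the product of per-feature likelihoods under each hypothesis, then divide.
  job scam: 0.41 × 0.36 × 0.75 = 0.1107
  personal mail: 0.21 × 0.67 × 0.46 = 0.064722
Bayes factor = 0.1107 / 0.064722 ≈ 1.71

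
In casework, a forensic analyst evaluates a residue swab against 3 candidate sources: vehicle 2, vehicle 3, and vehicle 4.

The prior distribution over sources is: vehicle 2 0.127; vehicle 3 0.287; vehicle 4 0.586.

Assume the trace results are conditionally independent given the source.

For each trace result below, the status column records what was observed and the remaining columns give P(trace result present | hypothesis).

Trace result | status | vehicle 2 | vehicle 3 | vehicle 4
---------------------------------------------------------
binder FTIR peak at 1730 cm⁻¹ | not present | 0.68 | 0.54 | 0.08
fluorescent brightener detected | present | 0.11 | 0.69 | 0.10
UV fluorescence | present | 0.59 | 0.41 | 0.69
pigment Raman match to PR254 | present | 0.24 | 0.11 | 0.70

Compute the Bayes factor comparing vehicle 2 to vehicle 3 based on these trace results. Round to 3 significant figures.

Take the product of per-trace result likelihoods under each hypothesis (using 1 − P(present | H) for each absent trace result), then divide.
  vehicle 2: (1 − 0.68) × 0.11 × 0.59 × 0.24 = 0.0049843
  vehicle 3: (1 − 0.54) × 0.69 × 0.41 × 0.11 = 0.014315
Bayes factor = 0.0049843 / 0.014315 ≈ 0.348

0.348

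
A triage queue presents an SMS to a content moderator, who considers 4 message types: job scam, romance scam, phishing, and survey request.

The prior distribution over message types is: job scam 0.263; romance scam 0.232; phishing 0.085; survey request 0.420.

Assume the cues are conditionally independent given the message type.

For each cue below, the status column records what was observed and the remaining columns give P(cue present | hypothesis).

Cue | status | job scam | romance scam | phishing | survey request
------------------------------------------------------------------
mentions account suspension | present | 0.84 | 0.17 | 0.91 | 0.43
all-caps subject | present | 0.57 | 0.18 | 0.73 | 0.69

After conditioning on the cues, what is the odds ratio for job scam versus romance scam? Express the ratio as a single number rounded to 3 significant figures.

Unnormalized posterior weight (prior times the cue likelihoods) for each of the two hypotheses:
  job scam: 0.263 × 0.84 × 0.57 = 0.12592
  romance scam: 0.232 × 0.17 × 0.18 = 0.0070992
Posterior odds = 0.12592 / 0.0070992 ≈ 17.7.

17.7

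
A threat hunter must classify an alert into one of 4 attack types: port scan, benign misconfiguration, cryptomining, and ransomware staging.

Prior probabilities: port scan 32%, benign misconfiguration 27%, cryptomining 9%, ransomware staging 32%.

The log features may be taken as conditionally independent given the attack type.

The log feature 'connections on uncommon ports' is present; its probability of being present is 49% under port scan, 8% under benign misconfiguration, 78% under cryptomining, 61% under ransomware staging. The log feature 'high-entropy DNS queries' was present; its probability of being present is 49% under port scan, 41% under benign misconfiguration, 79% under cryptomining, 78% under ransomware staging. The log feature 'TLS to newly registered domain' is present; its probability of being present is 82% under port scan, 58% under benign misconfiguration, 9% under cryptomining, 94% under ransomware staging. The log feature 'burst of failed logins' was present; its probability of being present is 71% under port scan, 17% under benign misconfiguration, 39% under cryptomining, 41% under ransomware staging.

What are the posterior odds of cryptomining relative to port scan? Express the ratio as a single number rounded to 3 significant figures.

0.0435

Posterior odds equal prior odds times the likelihood ratio; only the two competing hypotheses matter.
  cryptomining: 0.09 × 0.78 × 0.79 × 0.09 × 0.39 = 0.0019466
  port scan: 0.32 × 0.49 × 0.49 × 0.82 × 0.71 = 0.044732
Odds(cryptomining : port scan) = 0.0019466 / 0.044732 ≈ 0.0435.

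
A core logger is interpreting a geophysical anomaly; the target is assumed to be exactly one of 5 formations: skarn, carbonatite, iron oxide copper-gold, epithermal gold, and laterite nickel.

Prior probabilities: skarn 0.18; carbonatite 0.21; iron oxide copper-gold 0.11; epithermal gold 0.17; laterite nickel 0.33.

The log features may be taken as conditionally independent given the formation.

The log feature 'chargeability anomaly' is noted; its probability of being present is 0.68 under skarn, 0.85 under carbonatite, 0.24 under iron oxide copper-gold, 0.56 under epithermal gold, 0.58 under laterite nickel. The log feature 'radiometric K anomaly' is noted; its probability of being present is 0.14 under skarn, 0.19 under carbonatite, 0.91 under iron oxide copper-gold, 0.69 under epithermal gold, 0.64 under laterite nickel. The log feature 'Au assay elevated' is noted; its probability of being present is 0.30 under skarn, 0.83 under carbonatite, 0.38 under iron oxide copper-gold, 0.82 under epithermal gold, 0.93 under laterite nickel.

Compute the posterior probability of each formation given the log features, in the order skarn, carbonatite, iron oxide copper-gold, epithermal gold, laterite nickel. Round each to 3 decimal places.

0.024, 0.134, 0.043, 0.256, 0.542

By Bayes' rule with conditional independence, the unnormalized weight for each hypothesis is prior × ∏ likelihoods:
  skarn: 0.18 × 0.68 × 0.14 × 0.30 = 0.0051408
  carbonatite: 0.21 × 0.85 × 0.19 × 0.83 = 0.028149
  iron oxide copper-gold: 0.11 × 0.24 × 0.91 × 0.38 = 0.0091291
  epithermal gold: 0.17 × 0.56 × 0.69 × 0.82 = 0.053864
  laterite nickel: 0.33 × 0.58 × 0.64 × 0.93 = 0.11392
The unnormalized weights sum to 0.2102.
P(skarn | evidence) = 0.0051408 / 0.2102 ≈ 0.024
P(carbonatite | evidence) = 0.028149 / 0.2102 ≈ 0.134
P(iron oxide copper-gold | evidence) = 0.0091291 / 0.2102 ≈ 0.043
P(epithermal gold | evidence) = 0.053864 / 0.2102 ≈ 0.256
P(laterite nickel | evidence) = 0.11392 / 0.2102 ≈ 0.542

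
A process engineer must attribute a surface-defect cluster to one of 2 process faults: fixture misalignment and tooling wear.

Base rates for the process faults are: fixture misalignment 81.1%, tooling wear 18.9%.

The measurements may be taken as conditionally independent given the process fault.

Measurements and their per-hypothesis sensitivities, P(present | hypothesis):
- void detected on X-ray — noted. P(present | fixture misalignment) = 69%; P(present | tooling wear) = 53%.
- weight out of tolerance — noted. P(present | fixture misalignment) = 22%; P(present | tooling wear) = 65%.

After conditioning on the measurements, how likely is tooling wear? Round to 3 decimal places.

By Bayes' rule with conditional independence, the unnormalized weight for each hypothesis is prior × ∏ likelihoods:
  fixture misalignment: 0.811 × 0.69 × 0.22 = 0.12311
  tooling wear: 0.189 × 0.53 × 0.65 = 0.065111
The unnormalized weights sum to 0.18822.
P(tooling wear | evidence) = 0.065111 / 0.18822 ≈ 0.346.

0.346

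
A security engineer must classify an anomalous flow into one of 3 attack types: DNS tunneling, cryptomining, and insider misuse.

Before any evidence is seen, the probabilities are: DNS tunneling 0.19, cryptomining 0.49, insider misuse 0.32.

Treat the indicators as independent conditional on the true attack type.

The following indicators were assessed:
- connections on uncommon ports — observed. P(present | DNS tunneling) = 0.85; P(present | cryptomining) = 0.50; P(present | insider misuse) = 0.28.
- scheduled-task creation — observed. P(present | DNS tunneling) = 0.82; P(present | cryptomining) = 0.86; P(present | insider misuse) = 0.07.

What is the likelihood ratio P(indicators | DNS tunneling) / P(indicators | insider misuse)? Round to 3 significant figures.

35.6

Joint likelihood of the indicator pattern under each hypothesis:
  DNS tunneling: 0.85 × 0.82 = 0.697
  insider misuse: 0.28 × 0.07 = 0.0196
Bayes factor = 0.697 / 0.0196 ≈ 35.6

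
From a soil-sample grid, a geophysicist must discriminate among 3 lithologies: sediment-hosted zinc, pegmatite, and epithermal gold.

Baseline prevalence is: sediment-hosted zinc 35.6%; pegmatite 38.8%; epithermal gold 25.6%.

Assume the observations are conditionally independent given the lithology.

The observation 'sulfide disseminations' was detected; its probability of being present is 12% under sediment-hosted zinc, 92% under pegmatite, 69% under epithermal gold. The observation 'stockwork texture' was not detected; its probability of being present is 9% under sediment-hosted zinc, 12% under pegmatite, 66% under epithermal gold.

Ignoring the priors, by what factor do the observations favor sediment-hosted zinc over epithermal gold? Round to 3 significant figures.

Joint likelihood of the evidence pattern under each hypothesis (using 1 − P(present | H) for each absent observation):
  sediment-hosted zinc: 0.12 × (1 − 0.09) = 0.1092
  epithermal gold: 0.69 × (1 − 0.66) = 0.2346
Bayes factor = 0.1092 / 0.2346 ≈ 0.465

0.465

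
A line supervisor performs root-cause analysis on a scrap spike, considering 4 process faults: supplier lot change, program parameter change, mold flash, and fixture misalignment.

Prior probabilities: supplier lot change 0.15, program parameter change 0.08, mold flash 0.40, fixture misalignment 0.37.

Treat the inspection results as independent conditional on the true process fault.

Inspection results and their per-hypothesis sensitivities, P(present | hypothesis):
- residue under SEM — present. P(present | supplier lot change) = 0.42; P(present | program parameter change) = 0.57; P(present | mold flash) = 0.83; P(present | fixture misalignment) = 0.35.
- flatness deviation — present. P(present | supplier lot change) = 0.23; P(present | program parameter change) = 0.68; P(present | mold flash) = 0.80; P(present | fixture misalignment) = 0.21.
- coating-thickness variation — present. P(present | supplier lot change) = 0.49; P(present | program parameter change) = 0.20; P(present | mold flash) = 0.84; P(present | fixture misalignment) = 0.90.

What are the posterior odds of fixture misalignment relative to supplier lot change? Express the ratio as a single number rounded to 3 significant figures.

3.45

Unnormalized posterior weight (prior times the inspection result likelihoods) for each of the two hypotheses:
  fixture misalignment: 0.37 × 0.35 × 0.21 × 0.90 = 0.024476
  supplier lot change: 0.15 × 0.42 × 0.23 × 0.49 = 0.0071001
Posterior odds = 0.024476 / 0.0071001 ≈ 3.45.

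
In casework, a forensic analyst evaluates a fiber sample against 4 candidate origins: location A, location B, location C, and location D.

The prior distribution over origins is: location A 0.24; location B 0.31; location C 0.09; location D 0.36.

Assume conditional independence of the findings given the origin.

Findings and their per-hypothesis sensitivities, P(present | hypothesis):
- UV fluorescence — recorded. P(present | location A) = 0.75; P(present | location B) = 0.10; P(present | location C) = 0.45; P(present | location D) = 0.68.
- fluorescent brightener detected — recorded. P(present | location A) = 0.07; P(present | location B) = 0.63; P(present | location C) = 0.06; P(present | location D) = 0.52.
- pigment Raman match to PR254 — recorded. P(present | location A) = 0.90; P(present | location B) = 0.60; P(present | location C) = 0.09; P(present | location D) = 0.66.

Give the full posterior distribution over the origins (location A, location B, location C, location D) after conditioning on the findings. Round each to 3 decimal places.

Multiply each prior by the joint likelihood of the evidence pattern:
  location A: 0.24 × 0.75 × 0.07 × 0.90 = 0.01134
  location B: 0.31 × 0.10 × 0.63 × 0.60 = 0.011718
  location C: 0.09 × 0.45 × 0.06 × 0.09 = 0.0002187
  location D: 0.36 × 0.68 × 0.52 × 0.66 = 0.084015
Normalizing constant Z = 0.01134 + 0.011718 + 0.0002187 + 0.084015 = 0.10729.
P(location A | evidence) = 0.01134 / 0.10729 ≈ 0.106
P(location B | evidence) = 0.011718 / 0.10729 ≈ 0.109
P(location C | evidence) = 0.0002187 / 0.10729 ≈ 0.002
P(location D | evidence) = 0.084015 / 0.10729 ≈ 0.783

0.106, 0.109, 0.002, 0.783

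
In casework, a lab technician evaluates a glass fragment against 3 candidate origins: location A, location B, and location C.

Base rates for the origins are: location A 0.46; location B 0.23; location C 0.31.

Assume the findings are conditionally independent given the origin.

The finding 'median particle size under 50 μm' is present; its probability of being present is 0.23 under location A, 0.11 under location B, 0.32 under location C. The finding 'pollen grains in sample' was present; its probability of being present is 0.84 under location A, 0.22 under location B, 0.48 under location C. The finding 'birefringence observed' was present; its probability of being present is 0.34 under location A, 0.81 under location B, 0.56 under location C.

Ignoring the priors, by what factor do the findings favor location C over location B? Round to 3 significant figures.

4.39

The Bayes factor is the ratio of the joint likelihoods of the evidence pattern under the two hypotheses.
  location C: 0.32 × 0.48 × 0.56 = 0.086016
  location B: 0.11 × 0.22 × 0.81 = 0.019602
Bayes factor = 0.086016 / 0.019602 ≈ 4.39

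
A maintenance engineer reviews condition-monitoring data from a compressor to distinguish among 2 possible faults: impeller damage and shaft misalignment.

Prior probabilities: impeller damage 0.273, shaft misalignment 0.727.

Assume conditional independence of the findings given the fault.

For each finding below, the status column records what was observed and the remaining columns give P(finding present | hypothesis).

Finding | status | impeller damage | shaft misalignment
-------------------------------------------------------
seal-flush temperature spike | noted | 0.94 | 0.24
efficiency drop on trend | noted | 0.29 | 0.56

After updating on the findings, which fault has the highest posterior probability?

shaft misalignment

By Bayes' rule with conditional independence, the unnormalized weight for each hypothesis is prior × ∏ likelihoods:
  impeller damage: 0.273 × 0.94 × 0.29 = 0.07442
  shaft misalignment: 0.727 × 0.24 × 0.56 = 0.097709
Marginal likelihood of the evidence = 0.17213.
P(impeller damage | evidence) ≈ 0.07442 / 0.17213 ≈ 0.432
P(shaft misalignment | evidence) ≈ 0.097709 / 0.17213 ≈ 0.568
The largest is 0.568, so shaft misalignment is most probable.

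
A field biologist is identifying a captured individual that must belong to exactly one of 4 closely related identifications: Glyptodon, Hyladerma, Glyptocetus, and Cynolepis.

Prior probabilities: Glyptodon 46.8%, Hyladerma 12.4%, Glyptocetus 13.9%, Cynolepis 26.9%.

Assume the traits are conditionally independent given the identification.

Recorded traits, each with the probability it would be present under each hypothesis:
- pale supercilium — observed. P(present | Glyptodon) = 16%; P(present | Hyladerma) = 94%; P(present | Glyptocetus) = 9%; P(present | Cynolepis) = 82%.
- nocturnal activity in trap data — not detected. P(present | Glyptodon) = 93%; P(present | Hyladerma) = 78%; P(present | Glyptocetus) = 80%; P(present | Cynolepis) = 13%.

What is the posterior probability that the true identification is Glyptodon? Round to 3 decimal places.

Multiply each prior by the joint likelihood of the trait pattern (using 1 − P(present | H) for each absent trait):
  Glyptodon: 0.468 × 0.16 × (1 − 0.93) = 0.0052416
  Hyladerma: 0.124 × 0.94 × (1 − 0.78) = 0.025643
  Glyptocetus: 0.139 × 0.09 × (1 − 0.80) = 0.002502
  Cynolepis: 0.269 × 0.82 × (1 − 0.13) = 0.1919
The unnormalized weights sum to 0.22529.
P(Glyptodon | evidence) = 0.0052416 / 0.22529 ≈ 0.023.

0.023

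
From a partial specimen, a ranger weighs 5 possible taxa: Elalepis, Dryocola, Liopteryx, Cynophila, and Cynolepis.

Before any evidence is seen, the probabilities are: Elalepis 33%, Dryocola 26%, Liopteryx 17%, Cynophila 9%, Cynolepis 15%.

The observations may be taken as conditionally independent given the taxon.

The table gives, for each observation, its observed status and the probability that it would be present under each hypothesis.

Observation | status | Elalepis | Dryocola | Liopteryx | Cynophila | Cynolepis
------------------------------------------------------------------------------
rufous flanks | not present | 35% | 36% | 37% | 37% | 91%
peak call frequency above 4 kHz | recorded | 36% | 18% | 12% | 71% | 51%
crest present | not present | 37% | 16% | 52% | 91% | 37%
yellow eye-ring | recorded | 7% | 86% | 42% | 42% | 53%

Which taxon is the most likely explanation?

Dryocola

Multiply each prior by the joint likelihood of the evidence pattern (using 1 − P(present | H) for each absent observation):
  Elalepis: 0.33 × (1 − 0.35) × 0.36 × (1 − 0.37) × 0.07 = 0.0034054
  Dryocola: 0.26 × (1 − 0.36) × 0.18 × (1 − 0.16) × 0.86 = 0.021637
  Liopteryx: 0.17 × (1 − 0.37) × 0.12 × (1 − 0.52) × 0.42 = 0.002591
  Cynophila: 0.09 × (1 − 0.37) × 0.71 × (1 − 0.91) × 0.42 = 0.0015217
  Cynolepis: 0.15 × (1 − 0.91) × 0.51 × (1 − 0.37) × 0.53 = 0.0022989
The unnormalized weights sum to 0.031454.
P(Elalepis | evidence) ≈ 0.0034054 / 0.031454 ≈ 0.108
P(Dryocola | evidence) ≈ 0.021637 / 0.031454 ≈ 0.688
P(Liopteryx | evidence) ≈ 0.002591 / 0.031454 ≈ 0.082
P(Cynophila | evidence) ≈ 0.0015217 / 0.031454 ≈ 0.048
P(Cynolepis | evidence) ≈ 0.0022989 / 0.031454 ≈ 0.073
The largest is 0.688, so Dryocola is most probable.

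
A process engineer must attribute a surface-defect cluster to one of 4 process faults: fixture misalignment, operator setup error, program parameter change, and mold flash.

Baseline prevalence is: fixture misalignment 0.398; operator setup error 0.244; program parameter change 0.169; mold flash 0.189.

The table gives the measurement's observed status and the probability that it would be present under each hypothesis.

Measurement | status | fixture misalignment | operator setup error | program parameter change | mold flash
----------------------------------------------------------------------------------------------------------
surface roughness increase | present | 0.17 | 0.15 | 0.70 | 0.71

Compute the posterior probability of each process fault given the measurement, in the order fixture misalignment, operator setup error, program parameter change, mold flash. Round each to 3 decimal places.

Multiply each prior by the likelihood of the measurement:
  fixture misalignment: 0.398 × 0.17 = 0.06766
  operator setup error: 0.244 × 0.15 = 0.0366
  program parameter change: 0.169 × 0.70 = 0.1183
  mold flash: 0.189 × 0.71 = 0.13419
Normalizing constant Z = 0.06766 + 0.0366 + 0.1183 + 0.13419 = 0.35675.
P(fixture misalignment | evidence) = 0.06766 / 0.35675 ≈ 0.190
P(operator setup error | evidence) = 0.0366 / 0.35675 ≈ 0.103
P(program parameter change | evidence) = 0.1183 / 0.35675 ≈ 0.332
P(mold flash | evidence) = 0.13419 / 0.35675 ≈ 0.376

0.190, 0.103, 0.332, 0.376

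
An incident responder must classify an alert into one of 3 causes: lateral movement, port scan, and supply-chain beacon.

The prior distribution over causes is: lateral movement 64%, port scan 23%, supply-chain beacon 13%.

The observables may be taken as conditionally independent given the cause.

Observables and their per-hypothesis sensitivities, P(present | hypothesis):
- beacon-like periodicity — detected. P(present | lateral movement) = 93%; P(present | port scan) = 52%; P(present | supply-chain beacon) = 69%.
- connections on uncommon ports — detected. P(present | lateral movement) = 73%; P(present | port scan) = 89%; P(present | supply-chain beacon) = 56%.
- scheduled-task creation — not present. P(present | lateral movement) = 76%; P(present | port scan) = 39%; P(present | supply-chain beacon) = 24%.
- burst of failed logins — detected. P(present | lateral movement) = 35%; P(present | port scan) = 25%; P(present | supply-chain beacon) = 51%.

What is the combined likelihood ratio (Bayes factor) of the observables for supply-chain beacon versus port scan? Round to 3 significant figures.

2.12

Joint likelihood of the observable pattern under each hypothesis (using 1 − P(present | H) for each absent observable):
  supply-chain beacon: 0.69 × 0.56 × (1 − 0.24) × 0.51 = 0.14977
  port scan: 0.52 × 0.89 × (1 − 0.39) × 0.25 = 0.070577
Bayes factor = 0.14977 / 0.070577 ≈ 2.12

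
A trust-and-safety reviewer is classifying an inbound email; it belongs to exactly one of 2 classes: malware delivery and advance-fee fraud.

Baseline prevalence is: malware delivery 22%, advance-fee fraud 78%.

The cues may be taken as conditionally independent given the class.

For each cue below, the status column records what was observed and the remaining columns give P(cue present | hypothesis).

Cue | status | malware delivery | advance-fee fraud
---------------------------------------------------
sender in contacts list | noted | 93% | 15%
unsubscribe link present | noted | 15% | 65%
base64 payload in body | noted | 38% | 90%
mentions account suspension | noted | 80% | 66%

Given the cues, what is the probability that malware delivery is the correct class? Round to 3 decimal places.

0.171

By Bayes' rule with conditional independence, the unnormalized weight for each hypothesis is prior × ∏ likelihoods:
  malware delivery: 0.22 × 0.93 × 0.15 × 0.38 × 0.80 = 0.0093298
  advance-fee fraud: 0.78 × 0.15 × 0.65 × 0.90 × 0.66 = 0.045174
Normalizing constant Z = 0.0093298 + 0.045174 = 0.054503.
P(malware delivery | evidence) = 0.0093298 / 0.054503 ≈ 0.171.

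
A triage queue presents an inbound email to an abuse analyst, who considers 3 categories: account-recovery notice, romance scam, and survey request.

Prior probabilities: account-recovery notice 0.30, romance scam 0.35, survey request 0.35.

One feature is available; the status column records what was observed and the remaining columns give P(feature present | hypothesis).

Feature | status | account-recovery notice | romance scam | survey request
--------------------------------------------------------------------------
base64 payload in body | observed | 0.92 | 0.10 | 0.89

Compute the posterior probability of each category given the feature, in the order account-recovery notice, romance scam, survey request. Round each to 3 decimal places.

By Bayes' rule, the unnormalized weight for each hypothesis is prior × likelihood:
  account-recovery notice: 0.30 × 0.92 = 0.276
  romance scam: 0.35 × 0.10 = 0.035
  survey request: 0.35 × 0.89 = 0.3115
The unnormalized weights sum to 0.6225.
P(account-recovery notice | evidence) = 0.276 / 0.6225 ≈ 0.443
P(romance scam | evidence) = 0.035 / 0.6225 ≈ 0.056
P(survey request | evidence) = 0.3115 / 0.6225 ≈ 0.500

0.443, 0.056, 0.500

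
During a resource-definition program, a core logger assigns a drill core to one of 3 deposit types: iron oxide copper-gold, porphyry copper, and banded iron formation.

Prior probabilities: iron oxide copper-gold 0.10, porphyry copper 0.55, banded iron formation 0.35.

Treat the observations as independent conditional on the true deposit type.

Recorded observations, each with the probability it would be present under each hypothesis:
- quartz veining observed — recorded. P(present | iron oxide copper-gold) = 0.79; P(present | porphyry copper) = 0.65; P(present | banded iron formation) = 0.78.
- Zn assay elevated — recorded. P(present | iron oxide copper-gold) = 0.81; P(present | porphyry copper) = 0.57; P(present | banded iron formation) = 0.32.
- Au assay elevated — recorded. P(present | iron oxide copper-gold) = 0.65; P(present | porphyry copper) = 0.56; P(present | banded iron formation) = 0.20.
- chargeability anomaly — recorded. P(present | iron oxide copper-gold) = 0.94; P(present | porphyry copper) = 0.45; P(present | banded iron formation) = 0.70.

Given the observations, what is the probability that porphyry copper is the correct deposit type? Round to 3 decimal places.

0.500

For each hypothesis, the unnormalized posterior weight is prior × product of the observation likelihoods:
  iron oxide copper-gold: 0.10 × 0.79 × 0.81 × 0.65 × 0.94 = 0.039098
  porphyry copper: 0.55 × 0.65 × 0.57 × 0.56 × 0.45 = 0.051351
  banded iron formation: 0.35 × 0.78 × 0.32 × 0.20 × 0.70 = 0.01223
Normalizing constant Z = 0.039098 + 0.051351 + 0.01223 = 0.10268.
P(porphyry copper | evidence) = 0.051351 / 0.10268 ≈ 0.500.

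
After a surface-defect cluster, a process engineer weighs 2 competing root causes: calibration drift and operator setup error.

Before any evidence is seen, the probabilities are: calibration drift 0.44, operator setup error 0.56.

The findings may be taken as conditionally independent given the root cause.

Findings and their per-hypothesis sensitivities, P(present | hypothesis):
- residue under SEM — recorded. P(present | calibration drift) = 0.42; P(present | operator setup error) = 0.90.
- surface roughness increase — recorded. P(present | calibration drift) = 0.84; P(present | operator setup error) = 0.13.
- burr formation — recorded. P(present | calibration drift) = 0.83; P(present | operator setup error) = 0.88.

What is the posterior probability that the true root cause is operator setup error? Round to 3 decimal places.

0.309

For each hypothesis, the unnormalized posterior weight is prior × product of the finding likelihoods:
  calibration drift: 0.44 × 0.42 × 0.84 × 0.83 = 0.12884
  operator setup error: 0.56 × 0.90 × 0.13 × 0.88 = 0.057658
Normalizing constant Z = 0.12884 + 0.057658 = 0.1865.
P(operator setup error | evidence) = 0.057658 / 0.1865 ≈ 0.309.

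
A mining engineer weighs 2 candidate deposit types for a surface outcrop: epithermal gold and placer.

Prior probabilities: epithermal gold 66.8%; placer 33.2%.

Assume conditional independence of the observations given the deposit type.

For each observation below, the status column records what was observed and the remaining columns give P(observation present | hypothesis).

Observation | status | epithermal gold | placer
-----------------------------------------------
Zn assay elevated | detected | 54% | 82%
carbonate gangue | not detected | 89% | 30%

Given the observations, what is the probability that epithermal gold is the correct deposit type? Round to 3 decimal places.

0.172

By Bayes' rule with conditional independence, the unnormalized weight for each hypothesis is prior × ∏ likelihoods (using 1 − P(present | H) for each absent observation):
  epithermal gold: 0.668 × 0.54 × (1 − 0.89) = 0.039679
  placer: 0.332 × 0.82 × (1 − 0.30) = 0.19057
Normalizing constant Z = 0.039679 + 0.19057 = 0.23025.
P(epithermal gold | evidence) = 0.039679 / 0.23025 ≈ 0.172.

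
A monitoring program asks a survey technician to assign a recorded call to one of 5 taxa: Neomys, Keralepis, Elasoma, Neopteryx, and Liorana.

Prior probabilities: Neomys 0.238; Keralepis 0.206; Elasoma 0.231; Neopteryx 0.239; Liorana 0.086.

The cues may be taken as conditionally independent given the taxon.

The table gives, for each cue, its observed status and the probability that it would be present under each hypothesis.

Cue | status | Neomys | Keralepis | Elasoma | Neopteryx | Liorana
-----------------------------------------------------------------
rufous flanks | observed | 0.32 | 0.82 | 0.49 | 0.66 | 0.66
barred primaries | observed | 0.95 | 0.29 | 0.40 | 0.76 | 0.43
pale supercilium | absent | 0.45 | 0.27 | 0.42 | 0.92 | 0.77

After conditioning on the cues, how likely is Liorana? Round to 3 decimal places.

For each hypothesis, the unnormalized posterior weight is prior × product of the cue likelihoods (using 1 − P(present | H) for each absent cue):
  Neomys: 0.238 × 0.32 × 0.95 × (1 − 0.45) = 0.039794
  Keralepis: 0.206 × 0.82 × 0.29 × (1 − 0.27) = 0.03576
  Elasoma: 0.231 × 0.49 × 0.40 × (1 − 0.42) = 0.02626
  Neopteryx: 0.239 × 0.66 × 0.76 × (1 − 0.92) = 0.0095906
  Liorana: 0.086 × 0.66 × 0.43 × (1 − 0.77) = 0.0056136
Normalizing constant Z = 0.039794 + 0.03576 + 0.02626 + 0.0095906 + 0.0056136 = 0.11702.
P(Liorana | evidence) = 0.0056136 / 0.11702 ≈ 0.048.

0.048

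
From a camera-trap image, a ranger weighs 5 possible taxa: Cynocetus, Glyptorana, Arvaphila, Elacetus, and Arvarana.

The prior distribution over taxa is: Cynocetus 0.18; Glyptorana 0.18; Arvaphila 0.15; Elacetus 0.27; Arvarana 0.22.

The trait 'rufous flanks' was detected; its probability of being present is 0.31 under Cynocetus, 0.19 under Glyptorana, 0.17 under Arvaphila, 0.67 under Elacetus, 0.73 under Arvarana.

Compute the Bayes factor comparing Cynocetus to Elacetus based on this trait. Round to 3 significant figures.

The Bayes factor is the ratio of the two likelihoods.
  Cynocetus: 0.31
  Elacetus: 0.67
Bayes factor = 0.31 / 0.67 ≈ 0.463

0.463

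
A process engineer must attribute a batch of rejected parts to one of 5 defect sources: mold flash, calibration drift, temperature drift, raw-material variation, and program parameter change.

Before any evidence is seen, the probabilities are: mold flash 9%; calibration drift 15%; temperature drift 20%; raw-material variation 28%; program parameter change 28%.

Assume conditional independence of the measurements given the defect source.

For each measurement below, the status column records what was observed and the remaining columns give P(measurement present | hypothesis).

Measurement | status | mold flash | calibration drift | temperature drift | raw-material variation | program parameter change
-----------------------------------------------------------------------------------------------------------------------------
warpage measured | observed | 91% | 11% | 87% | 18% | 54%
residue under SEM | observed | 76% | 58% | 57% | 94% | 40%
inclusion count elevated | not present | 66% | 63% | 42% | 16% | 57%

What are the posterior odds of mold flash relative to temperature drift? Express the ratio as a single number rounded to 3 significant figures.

0.368

Unnormalized posterior weight (prior times the measurement likelihoods) for each of the two hypotheses (using 1 − P(present | H) for each absent measurement):
  mold flash: 0.09 × 0.91 × 0.76 × (1 − 0.66) = 0.021163
  temperature drift: 0.20 × 0.87 × 0.57 × (1 − 0.42) = 0.057524
Odds(mold flash : temperature drift) = 0.021163 / 0.057524 ≈ 0.368.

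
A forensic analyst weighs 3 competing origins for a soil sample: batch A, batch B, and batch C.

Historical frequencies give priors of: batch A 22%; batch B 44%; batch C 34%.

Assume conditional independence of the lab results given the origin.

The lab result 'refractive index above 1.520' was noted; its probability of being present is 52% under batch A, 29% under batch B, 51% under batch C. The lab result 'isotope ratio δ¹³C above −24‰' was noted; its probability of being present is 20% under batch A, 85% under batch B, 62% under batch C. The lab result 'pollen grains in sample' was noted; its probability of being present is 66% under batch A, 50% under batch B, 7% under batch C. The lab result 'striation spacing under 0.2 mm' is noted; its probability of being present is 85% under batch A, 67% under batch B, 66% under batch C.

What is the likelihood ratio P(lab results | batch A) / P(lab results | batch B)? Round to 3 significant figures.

The Bayes factor is the ratio of the joint likelihoods of the lab result pattern under the two hypotheses.
  batch A: 0.52 × 0.20 × 0.66 × 0.85 = 0.058344
  batch B: 0.29 × 0.85 × 0.50 × 0.67 = 0.082577
Bayes factor = 0.058344 / 0.082577 ≈ 0.707

0.707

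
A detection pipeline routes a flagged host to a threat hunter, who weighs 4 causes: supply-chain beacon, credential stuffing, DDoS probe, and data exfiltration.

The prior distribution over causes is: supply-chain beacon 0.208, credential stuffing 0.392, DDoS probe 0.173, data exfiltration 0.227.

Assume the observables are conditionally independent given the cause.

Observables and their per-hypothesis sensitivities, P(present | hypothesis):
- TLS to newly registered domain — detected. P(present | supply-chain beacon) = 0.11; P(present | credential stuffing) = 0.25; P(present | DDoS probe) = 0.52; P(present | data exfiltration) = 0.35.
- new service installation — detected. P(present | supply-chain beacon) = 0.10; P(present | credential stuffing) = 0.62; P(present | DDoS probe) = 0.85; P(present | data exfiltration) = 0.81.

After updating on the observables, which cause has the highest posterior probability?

Multiply each prior by the joint likelihood of the observable pattern:
  supply-chain beacon: 0.208 × 0.11 × 0.10 = 0.002288
  credential stuffing: 0.392 × 0.25 × 0.62 = 0.06076
  DDoS probe: 0.173 × 0.52 × 0.85 = 0.076466
  data exfiltration: 0.227 × 0.35 × 0.81 = 0.064354
The unnormalized weights sum to 0.20387.
P(supply-chain beacon | evidence) ≈ 0.002288 / 0.20387 ≈ 0.011
P(credential stuffing | evidence) ≈ 0.06076 / 0.20387 ≈ 0.298
P(DDoS probe | evidence) ≈ 0.076466 / 0.20387 ≈ 0.375
P(data exfiltration | evidence) ≈ 0.064354 / 0.20387 ≈ 0.316
The largest is 0.375, so DDoS probe is most probable.

DDoS probe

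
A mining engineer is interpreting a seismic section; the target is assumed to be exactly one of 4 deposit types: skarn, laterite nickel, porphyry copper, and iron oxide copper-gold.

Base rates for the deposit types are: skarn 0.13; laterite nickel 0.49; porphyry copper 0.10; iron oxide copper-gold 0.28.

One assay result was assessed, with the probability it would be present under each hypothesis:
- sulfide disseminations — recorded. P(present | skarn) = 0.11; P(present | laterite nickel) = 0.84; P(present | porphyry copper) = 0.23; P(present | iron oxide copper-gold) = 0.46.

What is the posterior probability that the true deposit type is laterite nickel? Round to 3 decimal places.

0.712

By Bayes' rule, the unnormalized weight for each hypothesis is prior × likelihood:
  skarn: 0.13 × 0.11 = 0.0143
  laterite nickel: 0.49 × 0.84 = 0.4116
  porphyry copper: 0.10 × 0.23 = 0.023
  iron oxide copper-gold: 0.28 × 0.46 = 0.1288
The unnormalized weights sum to 0.5777.
P(laterite nickel | evidence) = 0.4116 / 0.5777 ≈ 0.712.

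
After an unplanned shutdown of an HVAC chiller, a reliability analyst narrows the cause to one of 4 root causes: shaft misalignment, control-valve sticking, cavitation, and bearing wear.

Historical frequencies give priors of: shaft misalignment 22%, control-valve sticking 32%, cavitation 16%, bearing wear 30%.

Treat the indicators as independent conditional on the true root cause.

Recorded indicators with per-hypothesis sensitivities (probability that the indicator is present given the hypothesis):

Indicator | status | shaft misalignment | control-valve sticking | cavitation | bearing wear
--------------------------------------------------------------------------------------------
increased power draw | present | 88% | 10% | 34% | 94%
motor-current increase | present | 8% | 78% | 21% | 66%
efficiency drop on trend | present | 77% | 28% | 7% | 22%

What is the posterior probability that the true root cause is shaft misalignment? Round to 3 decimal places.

0.197

Multiply each prior by the joint likelihood of the indicator pattern:
  shaft misalignment: 0.22 × 0.88 × 0.08 × 0.77 = 0.011926
  control-valve sticking: 0.32 × 0.10 × 0.78 × 0.28 = 0.0069888
  cavitation: 0.16 × 0.34 × 0.21 × 0.07 = 0.00079968
  bearing wear: 0.30 × 0.94 × 0.66 × 0.22 = 0.040946
Normalizing constant Z = 0.011926 + 0.0069888 + 0.00079968 + 0.040946 = 0.060661.
P(shaft misalignment | evidence) = 0.011926 / 0.060661 ≈ 0.197.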